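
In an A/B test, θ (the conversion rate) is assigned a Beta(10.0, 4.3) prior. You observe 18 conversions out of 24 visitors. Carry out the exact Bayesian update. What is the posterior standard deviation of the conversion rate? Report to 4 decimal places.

The Beta prior is conjugate to a Binomial/Bernoulli likelihood; the update adds successes to α and failures to β.
Posterior: Beta(α+k, β+n−k) = Beta(10.0+18, 4.3+6) = Beta(28.0, 10.3).
Var = αβ/((α+β)²(α+β+1)) = 28.0·10.3/(38.3²·39.3) = 0.00500271; SD = √0.00500271 = 0.0707.

0.0707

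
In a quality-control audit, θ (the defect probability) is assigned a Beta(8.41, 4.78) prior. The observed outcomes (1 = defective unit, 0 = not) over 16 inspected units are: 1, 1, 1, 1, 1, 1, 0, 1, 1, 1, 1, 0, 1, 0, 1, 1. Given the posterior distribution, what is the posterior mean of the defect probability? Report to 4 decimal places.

0.7335

The Beta prior is conjugate to a Binomial/Bernoulli likelihood; the update adds successes to α and failures to β.
Posterior: Beta(α+k, β+n−k) = Beta(8.41+13, 4.78+3) = Beta(21.41, 7.78).
Posterior mean = α/(α+β) = 21.41/29.19 = 0.7335.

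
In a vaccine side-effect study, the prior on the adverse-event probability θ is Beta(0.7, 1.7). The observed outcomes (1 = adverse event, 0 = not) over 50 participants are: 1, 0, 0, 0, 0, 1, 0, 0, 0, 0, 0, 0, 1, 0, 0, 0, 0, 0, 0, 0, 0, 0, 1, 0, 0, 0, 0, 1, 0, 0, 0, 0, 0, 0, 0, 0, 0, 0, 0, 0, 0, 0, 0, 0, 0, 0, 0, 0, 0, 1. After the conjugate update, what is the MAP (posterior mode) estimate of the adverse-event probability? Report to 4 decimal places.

0.1131

The Beta prior is conjugate to a Binomial/Bernoulli likelihood; the update adds successes to α and failures to β.
Posterior: Beta(α+k, β+n−k) = Beta(0.7+6, 1.7+44) = Beta(6.7, 45.7).
Mode of Beta(a,b) for a,b>1 is (a−1)/(a+b−2) = 5.7/50.4 = 0.1131.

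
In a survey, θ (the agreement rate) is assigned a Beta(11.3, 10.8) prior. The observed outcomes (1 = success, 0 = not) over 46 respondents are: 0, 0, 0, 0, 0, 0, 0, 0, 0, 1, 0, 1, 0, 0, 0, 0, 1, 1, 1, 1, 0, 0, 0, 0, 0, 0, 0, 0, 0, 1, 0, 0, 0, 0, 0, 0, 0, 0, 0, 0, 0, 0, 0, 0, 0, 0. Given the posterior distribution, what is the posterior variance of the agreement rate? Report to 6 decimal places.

The Beta prior is conjugate to a Binomial/Bernoulli likelihood; the update adds successes to α and failures to β.
Posterior: Beta(α+k, β+n−k) = Beta(11.3+7, 10.8+39) = Beta(18.3, 49.8).
Var = αβ/((α+β)²(α+β+1)) = 18.3·49.8/(68.1²·69.1) = 0.002844.

0.002844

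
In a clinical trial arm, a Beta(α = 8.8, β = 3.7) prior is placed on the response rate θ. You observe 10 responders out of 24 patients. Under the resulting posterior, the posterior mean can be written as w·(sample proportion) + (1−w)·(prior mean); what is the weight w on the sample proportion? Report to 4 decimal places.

The Beta prior is conjugate to a Binomial/Bernoulli likelihood; the update adds successes to α and failures to β.
Posterior mean = (α₀+k)/(α₀+β₀+n) = [n/(α₀+β₀+n)]·(k/n) + [(α₀+β₀)/(α₀+β₀+n)]·α₀/(α₀+β₀), so only n and the prior enter the weight.
The weight on the data is w = n/(α₀+β₀+n) = 24/(8.8+3.7+24) = 24/36.5 = 0.6575.

0.6575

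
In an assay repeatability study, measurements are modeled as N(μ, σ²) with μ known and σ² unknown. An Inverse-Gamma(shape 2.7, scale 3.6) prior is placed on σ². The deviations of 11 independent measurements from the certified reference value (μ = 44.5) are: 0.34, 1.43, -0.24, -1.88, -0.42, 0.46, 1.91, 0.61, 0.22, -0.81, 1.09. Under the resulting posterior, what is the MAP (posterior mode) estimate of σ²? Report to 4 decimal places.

With known mean μ and an Inverse-Gamma(α, β) prior on σ², the Normal likelihood is conjugate: posterior is Inv-Gamma(α + n/2, β + Σ(xᵢ−μ)²/2).
Σ(xᵢ−μ)² = (0.34)² + (1.43)² + (-0.24)² + (-1.88)² + (-0.42)² + (0.46)² + (1.91)² + (0.61)² + (0.22)² + (-0.81)² + (1.09)² = 12.0533.
Posterior: Inv-Gamma(2.7 + 11/2, 3.6 + 12.0533/2) = Inv-Gamma(8.20, 9.62665).
Mode = β/(α+1) = 9.62665/9.20 = 1.0464.

1.0464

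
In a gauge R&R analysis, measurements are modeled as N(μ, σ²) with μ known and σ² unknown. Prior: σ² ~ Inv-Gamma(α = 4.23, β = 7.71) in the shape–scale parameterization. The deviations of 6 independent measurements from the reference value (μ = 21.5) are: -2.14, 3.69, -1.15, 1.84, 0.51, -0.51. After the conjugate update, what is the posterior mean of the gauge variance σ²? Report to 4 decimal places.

3.1175

With known mean μ and an Inverse-Gamma(α, β) prior on σ², the Normal likelihood is conjugate: posterior is Inv-Gamma(α + n/2, β + Σ(xᵢ−μ)²/2).
Σ(xᵢ−μ)² = (-2.14)² + (3.69)² + (-1.15)² + (1.84)² + (0.51)² + (-0.51)² = 23.4240.
Posterior: Inv-Gamma(4.23 + 6/2, 7.71 + 23.4240/2) = Inv-Gamma(7.23, 19.42200).
E[σ²|data] = β/(α−1) = 19.42200/6.23 = 3.1175.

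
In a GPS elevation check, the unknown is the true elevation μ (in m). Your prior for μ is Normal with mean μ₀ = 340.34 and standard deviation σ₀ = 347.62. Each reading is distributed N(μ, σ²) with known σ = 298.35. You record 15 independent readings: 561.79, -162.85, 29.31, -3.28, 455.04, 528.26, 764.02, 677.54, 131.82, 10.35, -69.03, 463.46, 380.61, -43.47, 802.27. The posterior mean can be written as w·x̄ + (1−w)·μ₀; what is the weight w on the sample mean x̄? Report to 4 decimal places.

0.9532

For Normal data with known variance σ², a Normal(μ₀, σ₀²) prior on μ is conjugate. Posterior precision = 1/σ₀² + n/σ²; posterior mean is the precision-weighted average of μ₀ and x̄.
σ₀² = 347.62² = 120839.6644, σ² = 298.35² = 89012.7225. Prior precision 1/σ₀² = 1/120839.6644; data precision n/σ² = 15/89012.7225.
w = (n/σ²)/(1/σ₀² + n/σ²) = n·σ₀²/(σ² + n·σ₀²) = 15·120839.6644/(89012.7225 + 15·120839.6644) = 1812594.966/1901607.6885 = 0.9532.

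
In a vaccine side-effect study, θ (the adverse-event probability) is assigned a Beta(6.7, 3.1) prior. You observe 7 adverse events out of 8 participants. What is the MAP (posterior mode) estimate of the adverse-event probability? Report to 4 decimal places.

The Beta prior is conjugate to a Binomial/Bernoulli likelihood; the update adds successes to α and failures to β.
Posterior: Beta(α+k, β+n−k) = Beta(6.7+7, 3.1+1) = Beta(13.7, 4.1).
Mode of Beta(a,b) for a,b>1 is (a−1)/(a+b−2) = 12.7/15.8 = 0.8038.

0.8038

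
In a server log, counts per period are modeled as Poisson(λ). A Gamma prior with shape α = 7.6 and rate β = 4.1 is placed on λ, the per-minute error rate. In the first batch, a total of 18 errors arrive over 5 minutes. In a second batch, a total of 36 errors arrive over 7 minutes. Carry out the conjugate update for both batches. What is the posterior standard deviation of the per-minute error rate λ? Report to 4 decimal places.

0.4875

With a Gamma(shape α, rate β) prior, the Poisson likelihood is conjugate: the posterior is Gamma(α + ΣXᵢ, β + n).
After batch 1: Gamma(α+S, β+n) = Gamma(7.6+18, 4.1+5) = Gamma(25.6, 9.1).
After batch 2: Gamma(α+S, β+n) = Gamma(25.6+36, 9.1+7) = Gamma(61.6, 16.1).
SD = √α/β = √61.6/16.1 = 0.4875.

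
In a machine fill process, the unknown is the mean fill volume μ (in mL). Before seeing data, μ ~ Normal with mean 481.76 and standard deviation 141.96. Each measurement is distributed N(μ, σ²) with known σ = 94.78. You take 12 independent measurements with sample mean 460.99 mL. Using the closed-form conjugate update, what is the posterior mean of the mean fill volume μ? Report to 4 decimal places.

461.7339

For Normal data with known variance σ², a Normal(μ₀, σ₀²) prior on μ is conjugate. Posterior precision = 1/σ₀² + n/σ²; posterior mean is the precision-weighted average of μ₀ and x̄.
n·x̄ = 12·460.99 = 5531.88.
σ₀² = 141.96² = 20152.6416, σ² = 94.78² = 8983.2484; σ² + n·σ₀² = 8983.2484 + 12·20152.6416 = 250814.9476.
Posterior mean = (μ₀/σ₀² + n·x̄/σ²)/(1/σ₀² + n/σ²) = (σ²·μ₀ + σ₀²·n·x̄)/(σ² + n·σ₀²) = (8983.2484·481.76 + 20152.6416·5531.88)/250814.9476 = 115809764.763392/250814.9476 = 461.7339.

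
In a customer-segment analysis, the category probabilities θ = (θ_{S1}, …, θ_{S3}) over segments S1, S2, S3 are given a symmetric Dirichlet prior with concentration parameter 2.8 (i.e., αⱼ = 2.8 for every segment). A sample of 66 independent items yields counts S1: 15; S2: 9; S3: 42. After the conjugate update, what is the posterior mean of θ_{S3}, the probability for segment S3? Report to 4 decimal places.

0.6022

The Dirichlet prior is conjugate to the Multinomial likelihood: each posterior αⱼ = prior αⱼ + observed count nⱼ.
Posterior concentration: (17.8, 11.8, 44.8), total = 74.4.
E[θ_{S3}|data] = α_{S3}/Σα = 44.8/74.4 = 0.6022.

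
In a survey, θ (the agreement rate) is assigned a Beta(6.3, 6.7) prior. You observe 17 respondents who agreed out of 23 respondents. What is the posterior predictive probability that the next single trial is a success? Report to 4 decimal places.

The Beta prior is conjugate to a Binomial/Bernoulli likelihood; the update adds successes to α and failures to β.
Posterior: Beta(α+k, β+n−k) = Beta(6.3+17, 6.7+6) = Beta(23.3, 12.7).
For a single future Bernoulli trial, P(success | data) = α/(α+β) = 0.6472.

0.6472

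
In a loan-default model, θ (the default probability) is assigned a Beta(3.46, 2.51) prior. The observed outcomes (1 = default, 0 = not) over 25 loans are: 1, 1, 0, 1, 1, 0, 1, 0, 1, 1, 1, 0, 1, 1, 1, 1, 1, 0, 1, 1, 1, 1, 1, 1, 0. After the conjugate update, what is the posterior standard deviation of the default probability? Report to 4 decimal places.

The Beta prior is conjugate to a Binomial/Bernoulli likelihood; the update adds successes to α and failures to β.
Posterior: Beta(α+k, β+n−k) = Beta(3.46+19, 2.51+6) = Beta(22.46, 8.51).
Var = αβ/((α+β)²(α+β+1)) = 22.46·8.51/(30.97²·31.97) = 0.00623325; SD = √0.00623325 = 0.0790.

0.0790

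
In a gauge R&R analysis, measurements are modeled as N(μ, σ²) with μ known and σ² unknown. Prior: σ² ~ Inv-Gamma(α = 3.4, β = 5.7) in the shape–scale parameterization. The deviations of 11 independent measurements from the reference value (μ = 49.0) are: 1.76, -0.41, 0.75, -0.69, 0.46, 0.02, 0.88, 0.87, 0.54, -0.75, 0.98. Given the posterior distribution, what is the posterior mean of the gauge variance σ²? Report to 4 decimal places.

With known mean μ and an Inverse-Gamma(α, β) prior on σ², the Normal likelihood is conjugate: posterior is Inv-Gamma(α + n/2, β + Σ(xᵢ−μ)²/2).
Σ(xᵢ−μ)² = (1.76)² + (-0.41)² + (0.75)² + (-0.69)² + (0.46)² + (0.02)² + (0.88)² + (0.87)² + (0.54)² + (-0.75)² + (0.98)² = 7.8621.
Posterior: Inv-Gamma(3.4 + 11/2, 5.7 + 7.8621/2) = Inv-Gamma(8.90, 9.63105).
E[σ²|data] = β/(α−1) = 9.63105/7.90 = 1.2191.

1.2191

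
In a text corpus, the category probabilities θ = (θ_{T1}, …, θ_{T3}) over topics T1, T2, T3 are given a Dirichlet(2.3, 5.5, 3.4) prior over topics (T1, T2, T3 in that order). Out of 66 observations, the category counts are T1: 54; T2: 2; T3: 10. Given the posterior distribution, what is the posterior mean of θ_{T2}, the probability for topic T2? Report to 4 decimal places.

0.0972

The Dirichlet prior is conjugate to the Multinomial likelihood: each posterior αⱼ = prior αⱼ + observed count nⱼ.
Posterior concentration: (56.3, 7.5, 13.4), total = 77.2.
E[θ_{T2}|data] = α_{T2}/Σα = 7.5/77.2 = 0.0972.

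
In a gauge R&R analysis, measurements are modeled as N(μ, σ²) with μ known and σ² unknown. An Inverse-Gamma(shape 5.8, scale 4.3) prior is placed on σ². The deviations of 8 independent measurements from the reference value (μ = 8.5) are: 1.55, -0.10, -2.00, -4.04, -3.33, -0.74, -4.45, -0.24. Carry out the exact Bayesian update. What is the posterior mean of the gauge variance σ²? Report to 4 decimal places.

3.5699

With known mean μ and an Inverse-Gamma(α, β) prior on σ², the Normal likelihood is conjugate: posterior is Inv-Gamma(α + n/2, β + Σ(xᵢ−μ)²/2).
Σ(xᵢ−μ)² = (1.55)² + (-0.10)² + (-2.00)² + (-4.04)² + (-3.33)² + (-0.74)² + (-4.45)² + (-0.24)² = 54.2307.
Posterior: Inv-Gamma(5.8 + 8/2, 4.3 + 54.2307/2) = Inv-Gamma(9.80, 31.41535).
E[σ²|data] = β/(α−1) = 31.41535/8.80 = 3.5699.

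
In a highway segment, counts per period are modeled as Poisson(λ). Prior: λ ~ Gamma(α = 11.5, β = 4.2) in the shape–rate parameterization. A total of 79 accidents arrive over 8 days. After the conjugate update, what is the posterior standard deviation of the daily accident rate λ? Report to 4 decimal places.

0.7798

With a Gamma(shape α, rate β) prior, the Poisson likelihood is conjugate: the posterior is Gamma(α + ΣXᵢ, β + n).
Posterior: Gamma(α+S, β+n) = Gamma(11.5+79, 4.2+8) = Gamma(90.5, 12.2).
SD = √α/β = √90.5/12.2 = 0.7798.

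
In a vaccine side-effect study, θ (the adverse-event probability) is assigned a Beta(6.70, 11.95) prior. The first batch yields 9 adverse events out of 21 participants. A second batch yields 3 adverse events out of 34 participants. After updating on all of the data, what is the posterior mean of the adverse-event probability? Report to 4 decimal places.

The Beta prior is conjugate to a Binomial/Bernoulli likelihood; the update adds successes to α and failures to β.
After batch 1: Beta(6.70+9, 11.95+12) = Beta(15.70, 23.95).
After batch 2: Beta(15.70+3, 23.95+31) = Beta(18.70, 54.95).
Posterior mean = α/(α+β) = 18.70/73.65 = 0.2539.

0.2539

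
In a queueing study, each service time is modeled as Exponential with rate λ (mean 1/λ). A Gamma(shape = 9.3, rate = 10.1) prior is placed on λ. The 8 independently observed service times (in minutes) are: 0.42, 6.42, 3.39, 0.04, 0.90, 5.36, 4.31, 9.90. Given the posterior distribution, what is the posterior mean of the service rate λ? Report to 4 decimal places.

With a Gamma(shape α, rate β) prior on the exponential rate λ, the posterior after n observations with total T = Σxᵢ is Gamma(α+n, β+T).
Sum of observations T = 30.74 minutes; n = 8.
Posterior: Gamma(9.3+8, 10.1+30.74) = Gamma(17.3, 40.84).
Posterior mean of λ = α/β = 17.3/40.84 = 0.4236.

0.4236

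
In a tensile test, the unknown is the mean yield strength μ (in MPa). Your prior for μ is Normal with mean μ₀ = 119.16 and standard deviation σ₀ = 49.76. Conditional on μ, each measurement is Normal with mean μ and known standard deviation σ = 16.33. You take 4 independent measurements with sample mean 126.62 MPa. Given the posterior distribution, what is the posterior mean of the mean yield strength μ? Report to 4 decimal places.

126.4244

For Normal data with known variance σ², a Normal(μ₀, σ₀²) prior on μ is conjugate. Posterior precision = 1/σ₀² + n/σ²; posterior mean is the precision-weighted average of μ₀ and x̄.
n·x̄ = 4·126.62 = 506.48.
σ₀² = 49.76² = 2476.0576, σ² = 16.33² = 266.6689; σ² + n·σ₀² = 266.6689 + 4·2476.0576 = 10170.8993.
Posterior mean = (μ₀/σ₀² + n·x̄/σ²)/(1/σ₀² + n/σ²) = (σ²·μ₀ + σ₀²·n·x̄)/(σ² + n·σ₀²) = (266.6689·119.16 + 2476.0576·506.48)/10170.8993 = 1285849.919372/10170.8993 = 126.4244.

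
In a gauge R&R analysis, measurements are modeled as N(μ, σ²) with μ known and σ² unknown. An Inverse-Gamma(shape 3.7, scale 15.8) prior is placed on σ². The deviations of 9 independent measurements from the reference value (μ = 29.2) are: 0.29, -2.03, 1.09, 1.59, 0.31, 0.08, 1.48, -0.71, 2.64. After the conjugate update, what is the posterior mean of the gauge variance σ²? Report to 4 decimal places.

With known mean μ and an Inverse-Gamma(α, β) prior on σ², the Normal likelihood is conjugate: posterior is Inv-Gamma(α + n/2, β + Σ(xᵢ−μ)²/2).
Σ(xᵢ−μ)² = (0.29)² + (-2.03)² + (1.09)² + (1.59)² + (0.31)² + (0.08)² + (1.48)² + (-0.71)² + (2.64)² = 17.6878.
Posterior: Inv-Gamma(3.7 + 9/2, 15.8 + 17.6878/2) = Inv-Gamma(8.20, 24.64390).
E[σ²|data] = β/(α−1) = 24.64390/7.20 = 3.4228.

3.4228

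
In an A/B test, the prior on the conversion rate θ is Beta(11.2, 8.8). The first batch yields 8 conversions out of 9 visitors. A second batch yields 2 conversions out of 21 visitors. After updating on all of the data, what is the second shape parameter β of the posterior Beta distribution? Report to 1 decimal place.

The Beta prior is conjugate to a Binomial/Bernoulli likelihood; the update adds successes to α and failures to β.
After batch 1: Beta(11.2+8, 8.8+1) = Beta(19.2, 9.8).
After batch 2: Beta(19.2+2, 9.8+19) = Beta(21.2, 28.8).
Posterior β = 28.8.

28.8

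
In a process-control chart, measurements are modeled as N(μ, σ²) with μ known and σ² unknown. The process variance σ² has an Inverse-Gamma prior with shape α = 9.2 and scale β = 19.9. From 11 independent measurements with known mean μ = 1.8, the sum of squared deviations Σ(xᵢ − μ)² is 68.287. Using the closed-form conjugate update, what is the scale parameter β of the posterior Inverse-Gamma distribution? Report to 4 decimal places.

With known mean μ and an Inverse-Gamma(α, β) prior on σ², the Normal likelihood is conjugate: posterior is Inv-Gamma(α + n/2, β + Σ(xᵢ−μ)²/2).
Posterior: Inv-Gamma(9.2 + 11/2, 19.9 + 68.287/2) = Inv-Gamma(14.70, 54.0435).
Posterior β = 54.0435.

54.0435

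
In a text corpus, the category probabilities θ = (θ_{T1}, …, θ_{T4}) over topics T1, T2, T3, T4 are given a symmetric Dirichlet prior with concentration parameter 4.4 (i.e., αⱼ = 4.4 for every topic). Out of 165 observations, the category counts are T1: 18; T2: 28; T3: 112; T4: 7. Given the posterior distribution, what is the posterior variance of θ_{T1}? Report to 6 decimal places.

The Dirichlet prior is conjugate to the Multinomial likelihood: each posterior αⱼ = prior αⱼ + observed count nⱼ.
Posterior concentration: (22.4, 32.4, 116.4, 11.4), total = 182.6.
Var[θ_j] = α_j(Σα−α_j)/((Σα)²(Σα+1)) = 22.4·160.2/(182.6²·183.6) = 0.000586.

0.000586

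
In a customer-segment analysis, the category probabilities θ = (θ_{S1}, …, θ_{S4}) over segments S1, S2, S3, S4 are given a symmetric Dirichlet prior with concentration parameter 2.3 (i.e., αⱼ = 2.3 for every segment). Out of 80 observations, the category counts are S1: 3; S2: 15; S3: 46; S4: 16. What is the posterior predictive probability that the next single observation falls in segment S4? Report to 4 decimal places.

The Dirichlet prior is conjugate to the Multinomial likelihood: each posterior αⱼ = prior αⱼ + observed count nⱼ.
Posterior concentration: (5.3, 17.3, 48.3, 18.3), total = 89.2.
P(next = S4 | data) = α_{S4}/Σα = 0.2052.

0.2052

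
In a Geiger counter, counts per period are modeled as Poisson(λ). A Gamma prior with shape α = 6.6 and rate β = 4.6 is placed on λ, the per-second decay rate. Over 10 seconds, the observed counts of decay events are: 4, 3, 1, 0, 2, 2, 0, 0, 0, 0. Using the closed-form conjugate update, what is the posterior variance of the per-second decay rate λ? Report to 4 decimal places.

With a Gamma(shape α, rate β) prior, the Poisson likelihood is conjugate: the posterior is Gamma(α + ΣXᵢ, β + n).
Sum of counts S = 12 over n = 10 seconds.
Posterior: Gamma(α+S, β+n) = Gamma(6.6+12, 4.6+10) = Gamma(18.6, 14.6).
Var = α/β² = 18.6/14.6² = 0.0873.

0.0873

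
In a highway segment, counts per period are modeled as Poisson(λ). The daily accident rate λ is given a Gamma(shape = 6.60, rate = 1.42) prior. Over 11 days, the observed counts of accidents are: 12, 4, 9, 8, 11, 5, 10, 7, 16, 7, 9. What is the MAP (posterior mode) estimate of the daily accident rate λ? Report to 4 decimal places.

8.3414

With a Gamma(shape α, rate β) prior, the Poisson likelihood is conjugate: the posterior is Gamma(α + ΣXᵢ, β + n).
Sum of counts S = 98 over n = 11 days.
Posterior: Gamma(α+S, β+n) = Gamma(6.60+98, 1.42+11) = Gamma(104.60, 12.42).
Mode of Gamma(α,β) for α≥1 is (α−1)/β = 103.60/12.42 = 8.3414.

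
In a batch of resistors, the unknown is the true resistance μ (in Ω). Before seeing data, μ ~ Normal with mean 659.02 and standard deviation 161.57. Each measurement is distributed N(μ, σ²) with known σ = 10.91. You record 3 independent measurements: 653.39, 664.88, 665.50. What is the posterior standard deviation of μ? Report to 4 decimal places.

For Normal data with known variance σ², a Normal(μ₀, σ₀²) prior on μ is conjugate. Posterior precision = 1/σ₀² + n/σ²; posterior mean is the precision-weighted average of μ₀ and x̄.
σ₀² = 161.57² = 26104.8649, σ² = 10.91² = 119.0281; σ² + n·σ₀² = 119.0281 + 3·26104.8649 = 78433.6228.
Posterior precision = 1/σ₀² + n/σ² = 1/26104.8649 + 3/119.0281 = (σ² + n·σ₀²)/(σ₀²σ²) = 78433.6228/(26104.8649·119.0281); posterior variance σₙ² = σ₀²σ²/(σ² + n·σ₀²) = 26104.8649·119.0281/78433.6228 = 39.615822.
Posterior SD = √σₙ² = √(26104.8649·119.0281/78433.6228) = 6.2941.

6.2941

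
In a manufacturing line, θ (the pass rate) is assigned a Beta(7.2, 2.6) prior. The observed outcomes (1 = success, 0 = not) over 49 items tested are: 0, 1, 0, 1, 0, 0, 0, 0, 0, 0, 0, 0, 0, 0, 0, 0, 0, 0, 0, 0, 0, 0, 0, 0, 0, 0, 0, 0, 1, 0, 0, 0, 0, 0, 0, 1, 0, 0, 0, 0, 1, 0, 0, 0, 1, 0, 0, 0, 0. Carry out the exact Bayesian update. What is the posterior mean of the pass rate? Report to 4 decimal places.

The Beta prior is conjugate to a Binomial/Bernoulli likelihood; the update adds successes to α and failures to β.
Posterior: Beta(α+k, β+n−k) = Beta(7.2+6, 2.6+43) = Beta(13.2, 45.6).
Posterior mean = α/(α+β) = 13.2/58.8 = 0.2245.

0.2245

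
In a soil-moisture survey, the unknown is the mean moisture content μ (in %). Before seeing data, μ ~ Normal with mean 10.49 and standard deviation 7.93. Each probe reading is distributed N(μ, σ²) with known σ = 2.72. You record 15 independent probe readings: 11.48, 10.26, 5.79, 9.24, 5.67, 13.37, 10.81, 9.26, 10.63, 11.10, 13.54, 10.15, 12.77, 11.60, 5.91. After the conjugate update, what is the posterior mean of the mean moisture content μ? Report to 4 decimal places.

10.1083

For Normal data with known variance σ², a Normal(μ₀, σ₀²) prior on μ is conjugate. Posterior precision = 1/σ₀² + n/σ²; posterior mean is the precision-weighted average of μ₀ and x̄.
Σxᵢ = 11.48 + 10.26 + 5.79 + 9.24 + 5.67 + 13.37 + 10.81 + 9.26 + 10.63 + 11.10 + 13.54 + 10.15 + 12.77 + 11.60 + 5.91 = 151.58, so n·x̄ = 151.58.
σ₀² = 7.93² = 62.8849, σ² = 2.72² = 7.3984; σ² + n·σ₀² = 7.3984 + 15·62.8849 = 950.6719.
Posterior mean = (μ₀/σ₀² + n·x̄/σ²)/(1/σ₀² + n/σ²) = (σ²·μ₀ + σ₀²·n·x̄)/(σ² + n·σ₀²) = (7.3984·10.49 + 62.8849·151.58)/950.6719 = 9609.702358/950.6719 = 10.1083.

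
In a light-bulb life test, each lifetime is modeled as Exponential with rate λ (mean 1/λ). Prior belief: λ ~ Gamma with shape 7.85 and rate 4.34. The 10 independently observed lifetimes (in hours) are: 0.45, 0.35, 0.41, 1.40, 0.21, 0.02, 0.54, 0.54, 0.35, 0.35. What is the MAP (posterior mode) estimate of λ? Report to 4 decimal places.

1.8806

With a Gamma(shape α, rate β) prior on the exponential rate λ, the posterior after n observations with total T = Σxᵢ is Gamma(α+n, β+T).
Sum of observations T = 4.62 hours; n = 10.
Posterior: Gamma(7.85+10, 4.34+4.62) = Gamma(17.85, 8.96).
Mode = (α−1)/β = 1.8806.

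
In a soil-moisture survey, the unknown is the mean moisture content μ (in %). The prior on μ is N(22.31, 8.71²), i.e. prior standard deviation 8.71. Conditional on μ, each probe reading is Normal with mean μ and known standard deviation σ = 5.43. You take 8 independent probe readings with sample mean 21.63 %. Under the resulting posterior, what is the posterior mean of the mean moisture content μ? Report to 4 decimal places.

21.6615

For Normal data with known variance σ², a Normal(μ₀, σ₀²) prior on μ is conjugate. Posterior precision = 1/σ₀² + n/σ²; posterior mean is the precision-weighted average of μ₀ and x̄.
n·x̄ = 8·21.63 = 173.04.
σ₀² = 8.71² = 75.8641, σ² = 5.43² = 29.4849; σ² + n·σ₀² = 29.4849 + 8·75.8641 = 636.3977.
Posterior mean = (μ₀/σ₀² + n·x̄/σ²)/(1/σ₀² + n/σ²) = (σ²·μ₀ + σ₀²·n·x̄)/(σ² + n·σ₀²) = (29.4849·22.31 + 75.8641·173.04)/636.3977 = 13785.331983/636.3977 = 21.6615.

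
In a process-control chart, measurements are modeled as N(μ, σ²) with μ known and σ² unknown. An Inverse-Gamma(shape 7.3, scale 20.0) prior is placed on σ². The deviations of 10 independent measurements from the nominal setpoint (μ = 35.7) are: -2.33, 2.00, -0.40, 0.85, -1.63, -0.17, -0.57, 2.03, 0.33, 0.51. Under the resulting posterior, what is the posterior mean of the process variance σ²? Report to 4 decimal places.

2.5581

With known mean μ and an Inverse-Gamma(α, β) prior on σ², the Normal likelihood is conjugate: posterior is Inv-Gamma(α + n/2, β + Σ(xᵢ−μ)²/2).
Σ(xᵢ−μ)² = (-2.33)² + (2.00)² + (-0.40)² + (0.85)² + (-1.63)² + (-0.17)² + (-0.57)² + (2.03)² + (0.33)² + (0.51)² = 17.8120.
Posterior: Inv-Gamma(7.3 + 10/2, 20.0 + 17.8120/2) = Inv-Gamma(12.30, 28.90600).
E[σ²|data] = β/(α−1) = 28.90600/11.30 = 2.5581.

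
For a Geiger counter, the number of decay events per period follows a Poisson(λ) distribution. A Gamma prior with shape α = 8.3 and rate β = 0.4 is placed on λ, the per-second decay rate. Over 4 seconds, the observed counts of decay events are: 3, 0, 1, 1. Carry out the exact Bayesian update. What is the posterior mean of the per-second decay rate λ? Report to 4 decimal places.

3.0227

With a Gamma(shape α, rate β) prior, the Poisson likelihood is conjugate: the posterior is Gamma(α + ΣXᵢ, β + n).
Sum of counts S = 5 over n = 4 seconds.
Posterior: Gamma(α+S, β+n) = Gamma(8.3+5, 0.4+4) = Gamma(13.3, 4.4).
Posterior mean = α/β = 13.3/4.4 = 3.0227.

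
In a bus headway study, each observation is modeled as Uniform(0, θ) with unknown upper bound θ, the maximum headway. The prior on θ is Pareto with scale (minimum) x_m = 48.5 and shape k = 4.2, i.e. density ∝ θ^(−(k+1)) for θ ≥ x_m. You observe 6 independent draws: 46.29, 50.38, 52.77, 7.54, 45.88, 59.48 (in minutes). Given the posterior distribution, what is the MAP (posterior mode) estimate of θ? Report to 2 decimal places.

59.48

A Pareto(scale x_m, shape k) prior on the upper bound θ of Uniform(0, θ) is conjugate: posterior is Pareto(max(x_m, max xᵢ), k + n).
Sample maximum = 59.48; prior scale x_m = 48.5 → posterior scale = max = 59.48.
Posterior shape = 4.2 + 6 = 10.2.
The Pareto density is decreasing on [x_m, ∞), so the mode is x_m = 59.48.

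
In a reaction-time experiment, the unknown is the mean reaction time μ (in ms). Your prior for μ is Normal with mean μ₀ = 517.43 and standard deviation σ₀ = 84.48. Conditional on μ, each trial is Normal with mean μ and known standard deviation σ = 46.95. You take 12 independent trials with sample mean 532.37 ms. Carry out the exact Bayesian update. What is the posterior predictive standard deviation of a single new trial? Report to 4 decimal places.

For Normal data with known variance σ², a Normal(μ₀, σ₀²) prior on μ is conjugate. Posterior precision = 1/σ₀² + n/σ²; posterior mean is the precision-weighted average of μ₀ and x̄.
σ₀² = 84.48² = 7136.8704, σ² = 46.95² = 2204.3025; σ² + n·σ₀² = 2204.3025 + 12·7136.8704 = 87846.7473.
Posterior precision = 1/σ₀² + n/σ² = 1/7136.8704 + 12/2204.3025 = (σ² + n·σ₀²)/(σ₀²σ²) = 87846.7473/(7136.8704·2204.3025); posterior variance σₙ² = σ₀²σ²/(σ² + n·σ₀²) = 7136.8704·2204.3025/87846.7473 = 179.082570.
Predictive variance for one new observation = σₙ² + σ² = 7136.8704·2204.3025/87846.7473 + 2204.3025 = σ²·(σ₀² + 87846.7473)/87846.7473 = 2204.3025·94983.6177/87846.7473 = 2383.385070; SD = √(2204.3025·94983.6177/87846.7473) = 48.8199.

48.8199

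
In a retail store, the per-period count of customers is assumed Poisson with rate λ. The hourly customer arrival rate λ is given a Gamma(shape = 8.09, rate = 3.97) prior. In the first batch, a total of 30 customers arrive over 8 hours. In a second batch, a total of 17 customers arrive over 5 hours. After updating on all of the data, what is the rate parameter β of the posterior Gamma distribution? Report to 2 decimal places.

16.97

With a Gamma(shape α, rate β) prior, the Poisson likelihood is conjugate: the posterior is Gamma(α + ΣXᵢ, β + n).
After batch 1: Gamma(α+S, β+n) = Gamma(8.09+30, 3.97+8) = Gamma(38.09, 11.97).
After batch 2: Gamma(α+S, β+n) = Gamma(38.09+17, 11.97+5) = Gamma(55.09, 16.97).
Posterior β = 16.97.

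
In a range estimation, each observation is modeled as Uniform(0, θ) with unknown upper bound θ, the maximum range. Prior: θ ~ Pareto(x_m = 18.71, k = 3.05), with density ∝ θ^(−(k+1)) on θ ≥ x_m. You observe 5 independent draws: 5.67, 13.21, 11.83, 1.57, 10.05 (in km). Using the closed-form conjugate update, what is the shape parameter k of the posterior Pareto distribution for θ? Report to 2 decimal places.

8.05

A Pareto(scale x_m, shape k) prior on the upper bound θ of Uniform(0, θ) is conjugate: posterior is Pareto(max(x_m, max xᵢ), k + n).
Sample maximum = 13.21; prior scale x_m = 18.71 → posterior scale = max = 18.71.
Posterior shape = 3.05 + 5 = 8.05.
Posterior shape k = 8.05.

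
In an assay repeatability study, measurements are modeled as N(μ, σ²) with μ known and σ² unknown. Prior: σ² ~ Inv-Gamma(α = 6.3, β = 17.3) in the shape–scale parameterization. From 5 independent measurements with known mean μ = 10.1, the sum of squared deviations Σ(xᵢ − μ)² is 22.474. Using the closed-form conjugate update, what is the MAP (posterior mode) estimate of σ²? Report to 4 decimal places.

With known mean μ and an Inverse-Gamma(α, β) prior on σ², the Normal likelihood is conjugate: posterior is Inv-Gamma(α + n/2, β + Σ(xᵢ−μ)²/2).
Posterior: Inv-Gamma(6.3 + 5/2, 17.3 + 22.474/2) = Inv-Gamma(8.80, 28.5370).
Mode = β/(α+1) = 28.5370/9.80 = 2.9119.

2.9119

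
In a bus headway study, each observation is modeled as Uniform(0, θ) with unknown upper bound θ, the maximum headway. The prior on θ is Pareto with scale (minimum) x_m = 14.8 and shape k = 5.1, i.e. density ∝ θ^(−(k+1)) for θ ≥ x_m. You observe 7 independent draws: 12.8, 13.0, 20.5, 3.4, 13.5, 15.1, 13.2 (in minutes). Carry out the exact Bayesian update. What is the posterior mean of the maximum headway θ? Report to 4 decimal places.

A Pareto(scale x_m, shape k) prior on the upper bound θ of Uniform(0, θ) is conjugate: posterior is Pareto(max(x_m, max xᵢ), k + n).
Sample maximum = 20.5; prior scale x_m = 14.8 → posterior scale = max = 20.5.
Posterior shape = 5.1 + 7 = 12.1.
E[θ|data] = k·x_m/(k−1) = 12.1·20.5/11.1 = 22.3468.

22.3468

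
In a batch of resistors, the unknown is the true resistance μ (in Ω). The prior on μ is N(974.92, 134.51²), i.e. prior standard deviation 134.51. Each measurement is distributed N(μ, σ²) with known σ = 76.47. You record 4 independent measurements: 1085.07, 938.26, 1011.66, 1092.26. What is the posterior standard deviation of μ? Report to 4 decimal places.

36.7780

For Normal data with known variance σ², a Normal(μ₀, σ₀²) prior on μ is conjugate. Posterior precision = 1/σ₀² + n/σ²; posterior mean is the precision-weighted average of μ₀ and x̄.
σ₀² = 134.51² = 18092.9401, σ² = 76.47² = 5847.6609; σ² + n·σ₀² = 5847.6609 + 4·18092.9401 = 78219.4213.
Posterior precision = 1/σ₀² + n/σ² = 1/18092.9401 + 4/5847.6609 = (σ² + n·σ₀²)/(σ₀²σ²) = 78219.4213/(18092.9401·5847.6609); posterior variance σₙ² = σ₀²σ²/(σ² + n·σ₀²) = 18092.9401·5847.6609/78219.4213 = 1352.622873.
Posterior SD = √σₙ² = √(18092.9401·5847.6609/78219.4213) = 36.7780.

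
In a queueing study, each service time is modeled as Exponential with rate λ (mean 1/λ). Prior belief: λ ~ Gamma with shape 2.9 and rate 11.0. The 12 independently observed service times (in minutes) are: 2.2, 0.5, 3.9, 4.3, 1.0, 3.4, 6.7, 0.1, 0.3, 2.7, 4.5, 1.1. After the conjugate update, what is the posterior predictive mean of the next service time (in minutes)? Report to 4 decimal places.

With a Gamma(shape α, rate β) prior on the exponential rate λ, the posterior after n observations with total T = Σxᵢ is Gamma(α+n, β+T).
Sum of observations T = 30.7 minutes; n = 12.
Posterior: Gamma(2.9+12, 11.0+30.7) = Gamma(14.9, 41.7).
The predictive distribution for the next observation is Lomax; its mean is β/(α−1) = 41.7/13.9 = 3.0000.

3.0000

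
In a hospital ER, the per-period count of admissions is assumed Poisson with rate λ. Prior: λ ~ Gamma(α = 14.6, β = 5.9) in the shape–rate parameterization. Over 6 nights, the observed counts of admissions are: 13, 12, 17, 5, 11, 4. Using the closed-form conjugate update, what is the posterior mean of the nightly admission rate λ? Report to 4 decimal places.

With a Gamma(shape α, rate β) prior, the Poisson likelihood is conjugate: the posterior is Gamma(α + ΣXᵢ, β + n).
Sum of counts S = 62 over n = 6 nights.
Posterior: Gamma(α+S, β+n) = Gamma(14.6+62, 5.9+6) = Gamma(76.6, 11.9).
Posterior mean = α/β = 76.6/11.9 = 6.4370.

6.4370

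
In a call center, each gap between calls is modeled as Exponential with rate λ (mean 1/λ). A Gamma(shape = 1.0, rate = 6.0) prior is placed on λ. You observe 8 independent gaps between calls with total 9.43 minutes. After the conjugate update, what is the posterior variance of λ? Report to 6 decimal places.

With a Gamma(shape α, rate β) prior on the exponential rate λ, the posterior after n observations with total T = Σxᵢ is Gamma(α+n, β+T).
Posterior: Gamma(1.0+8, 6.0+9.43) = Gamma(9.0, 15.43).
Var = α/β² = 0.037802.

0.037802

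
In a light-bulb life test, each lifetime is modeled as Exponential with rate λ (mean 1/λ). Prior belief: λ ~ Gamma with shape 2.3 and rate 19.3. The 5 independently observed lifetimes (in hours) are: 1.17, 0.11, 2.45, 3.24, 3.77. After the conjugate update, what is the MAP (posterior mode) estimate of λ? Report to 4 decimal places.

With a Gamma(shape α, rate β) prior on the exponential rate λ, the posterior after n observations with total T = Σxᵢ is Gamma(α+n, β+T).
Sum of observations T = 10.74 hours; n = 5.
Posterior: Gamma(2.3+5, 19.3+10.74) = Gamma(7.3, 30.04).
Mode = (α−1)/β = 0.2097.

0.2097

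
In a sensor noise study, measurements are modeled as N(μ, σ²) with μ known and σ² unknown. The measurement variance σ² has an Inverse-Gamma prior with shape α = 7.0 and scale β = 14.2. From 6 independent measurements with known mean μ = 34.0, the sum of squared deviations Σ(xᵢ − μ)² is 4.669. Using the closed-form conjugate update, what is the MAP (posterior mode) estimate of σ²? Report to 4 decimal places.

1.5031

With known mean μ and an Inverse-Gamma(α, β) prior on σ², the Normal likelihood is conjugate: posterior is Inv-Gamma(α + n/2, β + Σ(xᵢ−μ)²/2).
Posterior: Inv-Gamma(7.0 + 6/2, 14.2 + 4.669/2) = Inv-Gamma(10.00, 16.5345).
Mode = β/(α+1) = 16.5345/11.00 = 1.5031.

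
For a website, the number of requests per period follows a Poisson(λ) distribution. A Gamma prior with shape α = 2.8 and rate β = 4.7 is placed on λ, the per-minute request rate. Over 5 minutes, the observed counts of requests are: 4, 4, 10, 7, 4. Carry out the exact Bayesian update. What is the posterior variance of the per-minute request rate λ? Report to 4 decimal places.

With a Gamma(shape α, rate β) prior, the Poisson likelihood is conjugate: the posterior is Gamma(α + ΣXᵢ, β + n).
Sum of counts S = 29 over n = 5 minutes.
Posterior: Gamma(α+S, β+n) = Gamma(2.8+29, 4.7+5) = Gamma(31.8, 9.7).
Var = α/β² = 31.8/9.7² = 0.3380.

0.3380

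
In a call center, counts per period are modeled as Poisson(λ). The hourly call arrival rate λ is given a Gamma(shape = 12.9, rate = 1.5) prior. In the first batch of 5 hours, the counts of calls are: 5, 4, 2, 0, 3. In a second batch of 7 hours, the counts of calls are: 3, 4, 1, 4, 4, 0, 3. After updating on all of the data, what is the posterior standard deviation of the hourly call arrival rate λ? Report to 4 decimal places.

0.5018

With a Gamma(shape α, rate β) prior, the Poisson likelihood is conjugate: the posterior is Gamma(α + ΣXᵢ, β + n).
Batch 1: sum of counts S = 14 over n = 5 hours.
After batch 1: Gamma(α+S, β+n) = Gamma(12.9+14, 1.5+5) = Gamma(26.9, 6.5).
Batch 2: sum of counts S = 19 over n = 7 hours.
After batch 2: Gamma(α+S, β+n) = Gamma(26.9+19, 6.5+7) = Gamma(45.9, 13.5).
SD = √α/β = √45.9/13.5 = 0.5018.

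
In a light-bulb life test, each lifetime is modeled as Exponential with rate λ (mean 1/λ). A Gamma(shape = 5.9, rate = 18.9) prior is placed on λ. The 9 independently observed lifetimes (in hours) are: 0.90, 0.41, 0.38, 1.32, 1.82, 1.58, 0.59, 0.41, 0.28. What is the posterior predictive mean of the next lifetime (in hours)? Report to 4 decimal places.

1.9129

With a Gamma(shape α, rate β) prior on the exponential rate λ, the posterior after n observations with total T = Σxᵢ is Gamma(α+n, β+T).
Sum of observations T = 7.69 hours; n = 9.
Posterior: Gamma(5.9+9, 18.9+7.69) = Gamma(14.9, 26.59).
The predictive distribution for the next observation is Lomax; its mean is β/(α−1) = 26.59/13.9 = 1.9129.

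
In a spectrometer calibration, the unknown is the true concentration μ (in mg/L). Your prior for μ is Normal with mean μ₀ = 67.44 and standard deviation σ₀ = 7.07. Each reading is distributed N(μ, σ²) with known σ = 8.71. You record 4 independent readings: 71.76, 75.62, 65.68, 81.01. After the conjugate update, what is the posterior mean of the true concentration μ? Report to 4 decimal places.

For Normal data with known variance σ², a Normal(μ₀, σ₀²) prior on μ is conjugate. Posterior precision = 1/σ₀² + n/σ²; posterior mean is the precision-weighted average of μ₀ and x̄.
Σxᵢ = 71.76 + 75.62 + 65.68 + 81.01 = 294.07, so n·x̄ = 294.07.
σ₀² = 7.07² = 49.9849, σ² = 8.71² = 75.8641; σ² + n·σ₀² = 75.8641 + 4·49.9849 = 275.8037.
Posterior mean = (μ₀/σ₀² + n·x̄/σ²)/(1/σ₀² + n/σ²) = (σ²·μ₀ + σ₀²·n·x̄)/(σ² + n·σ₀²) = (75.8641·67.44 + 49.9849·294.07)/275.8037 = 19815.334447/275.8037 = 71.8458.

71.8458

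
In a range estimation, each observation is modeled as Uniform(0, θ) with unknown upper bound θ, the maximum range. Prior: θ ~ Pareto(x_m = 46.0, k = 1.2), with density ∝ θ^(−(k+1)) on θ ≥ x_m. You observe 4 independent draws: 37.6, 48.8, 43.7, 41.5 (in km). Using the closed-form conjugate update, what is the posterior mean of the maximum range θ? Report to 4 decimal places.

60.4190

A Pareto(scale x_m, shape k) prior on the upper bound θ of Uniform(0, θ) is conjugate: posterior is Pareto(max(x_m, max xᵢ), k + n).
Sample maximum = 48.8; prior scale x_m = 46.0 → posterior scale = max = 48.8.
Posterior shape = 1.2 + 4 = 5.2.
E[θ|data] = k·x_m/(k−1) = 5.2·48.8/4.2 = 60.4190.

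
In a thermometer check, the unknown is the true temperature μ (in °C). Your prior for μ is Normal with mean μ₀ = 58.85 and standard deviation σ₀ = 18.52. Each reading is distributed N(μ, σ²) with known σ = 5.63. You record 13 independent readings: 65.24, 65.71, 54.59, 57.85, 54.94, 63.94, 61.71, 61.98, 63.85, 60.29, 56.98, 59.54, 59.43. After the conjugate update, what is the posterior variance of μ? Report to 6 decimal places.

For Normal data with known variance σ², a Normal(μ₀, σ₀²) prior on μ is conjugate. Posterior precision = 1/σ₀² + n/σ²; posterior mean is the precision-weighted average of μ₀ and x̄.
σ₀² = 18.52² = 342.9904, σ² = 5.63² = 31.6969; σ² + n·σ₀² = 31.6969 + 13·342.9904 = 4490.5721.
Posterior precision = 1/σ₀² + n/σ² = 1/342.9904 + 13/31.6969 = (σ² + n·σ₀²)/(σ₀²σ²) = 4490.5721/(342.9904·31.6969); posterior variance σₙ² = σ₀²σ²/(σ² + n·σ₀²) = 342.9904·31.6969/4490.5721 = 2.421013.

2.421013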